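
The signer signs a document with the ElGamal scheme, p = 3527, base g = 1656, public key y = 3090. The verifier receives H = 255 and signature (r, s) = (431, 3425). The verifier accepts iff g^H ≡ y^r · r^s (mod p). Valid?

Left side g^H mod p:
1656^2 = 2742336 ≡ 1857
1656^4 ≡ 1857^2 = 3448449 ≡ 2570
1656^8 ≡ 2570^2 = 6604900 ≡ 2356
1656^16 ≡ 2356^2 = 5550736 ≡ 2765
1656^32 ≡ 2765^2 = 7645225 ≡ 2216
1656^64 ≡ 2216^2 = 4910656 ≡ 1072
1656^128 ≡ 1072^2 = 1149184 ≡ 2909
255 = 128 + 64 + 32 + 16 + 8 + 4 + 2 + 1, so 1656^255 ≡ 2909·1072·2216·2765·2356·2570·1857·1656 ≡ 614 (mod 3527)
Right side y^r · r^s mod p:
3090^2 = 9548100 ≡ 511
3090^4 ≡ 511^2 = 261121 ≡ 123
3090^8 ≡ 123^2 = 15129 ≡ 1021
3090^16 ≡ 1021^2 = 1042441 ≡ 1976
3090^32 ≡ 1976^2 = 3904576 ≡ 187
3090^64 ≡ 187^2 = 34969 ≡ 3226
3090^128 ≡ 3226^2 = 10407076 ≡ 2426
3090^256 ≡ 2426^2 = 5885476 ≡ 2440
431 = 256 + 128 + 32 + 8 + 4 + 2 + 1, so 3090^431 ≡ 2440·2426·187·1021·123·511·3090 ≡ 13 (mod 3527)
431^2 = 185761 ≡ 2357
431^4 ≡ 2357^2 = 5555449 ≡ 424
431^8 ≡ 424^2 = 179776 ≡ 3426
431^16 ≡ 3426^2 = 11737476 ≡ 3147
431^32 ≡ 3147^2 = 9903609 ≡ 3320
431^64 ≡ 3320^2 = 11022400 ≡ 525
431^128 ≡ 525^2 = 275625 ≡ 519
431^256 ≡ 519^2 = 269361 ≡ 1309
431^512 ≡ 1309^2 = 1713481 ≡ 2886
431^1024 ≡ 2886^2 = 8328996 ≡ 1749
431^2048 ≡ 1749^2 = 3059001 ≡ 1092
3425 = 2048 + 1024 + 256 + 64 + 32 + 1, so 431^3425 ≡ 1092·1749·1309·525·3320·431 ≡ 1986 (mod 3527)
13·1986 = 25818 ≡ 1129 (mod 3527)
614 ≠ 1129, so verification fails.

no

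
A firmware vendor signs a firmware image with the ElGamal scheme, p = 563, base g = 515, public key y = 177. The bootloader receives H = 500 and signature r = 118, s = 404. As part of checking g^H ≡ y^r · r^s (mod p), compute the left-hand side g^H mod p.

515^2 = 265225 ≡ 52
515^4 ≡ 52^2 = 2704 ≡ 452
515^8 ≡ 452^2 = 204304 ≡ 498
515^16 ≡ 498^2 = 248004 ≡ 284
515^32 ≡ 284^2 = 80656 ≡ 147
515^64 ≡ 147^2 = 21609 ≡ 215
515^128 ≡ 215^2 = 46225 ≡ 59
515^256 ≡ 59^2 = 3481 ≡ 103
500 = 256 + 128 + 64 + 32 + 16 + 4, so 515^500 ≡ 103·59·215·147·284·452 ≡ 304 (mod 563)

304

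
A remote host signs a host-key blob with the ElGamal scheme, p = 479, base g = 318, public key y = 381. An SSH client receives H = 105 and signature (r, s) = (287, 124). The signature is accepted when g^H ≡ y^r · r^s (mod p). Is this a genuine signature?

genuine

Left side g^H mod p:
318^105 mod 479 = 319
Right side y^r · r^s mod p:
381^287 mod 479 = 369
287^124 mod 479 = 45
369·45 = 16605 ≡ 319 (mod 479)
319 ≡ 319 (mod 479), so the signature is genuine.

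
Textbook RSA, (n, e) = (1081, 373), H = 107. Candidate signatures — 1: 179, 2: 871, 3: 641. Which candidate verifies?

3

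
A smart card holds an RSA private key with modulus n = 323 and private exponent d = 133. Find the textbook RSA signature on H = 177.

28

H^2 ≡ 177^2 = 31329 ≡ 321
H^4 ≡ 321^2 = 103041 ≡ 4
H^8 ≡ 4^2 = 16
H^16 ≡ 16^2 = 256
H^32 ≡ 256^2 = 65536 ≡ 290
H^64 ≡ 290^2 = 84100 ≡ 120
H^128 ≡ 120^2 = 14400 ≡ 188
133 = 128 + 4 + 1, so H^133 ≡ 188·4·177 ≡ 28 (mod 323)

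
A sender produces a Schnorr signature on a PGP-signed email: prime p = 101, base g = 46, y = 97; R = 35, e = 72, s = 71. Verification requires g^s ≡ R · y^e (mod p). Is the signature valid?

g^s mod p:
46^2 = 2116 ≡ 96
46^4 ≡ 96^2 = 9216 ≡ 25
46^8 ≡ 25^2 = 625 ≡ 19
46^16 ≡ 19^2 = 361 ≡ 58
46^32 ≡ 58^2 = 3364 ≡ 31
46^64 ≡ 31^2 = 961 ≡ 52
71 = 64 + 4 + 2 + 1, so 46^71 ≡ 52·25·96·46 ≡ 61 (mod 101)
R · y^e mod p:
97^2 = 9409 ≡ 16
97^4 ≡ 16^2 = 256 ≡ 54
97^8 ≡ 54^2 = 2916 ≡ 88
97^16 ≡ 88^2 = 7744 ≡ 68
97^32 ≡ 68^2 = 4624 ≡ 79
97^64 ≡ 79^2 = 6241 ≡ 80
72 = 64 + 8, so 97^72 ≡ 80·88 ≡ 71 (mod 101)
35·71 = 2485 ≡ 61 (mod 101)
61 ≡ 61 (mod 101); signature holds.

valid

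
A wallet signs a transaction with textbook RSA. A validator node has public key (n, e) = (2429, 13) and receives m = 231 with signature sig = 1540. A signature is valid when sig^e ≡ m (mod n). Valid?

no

sig^2 ≡ 1540^2 = 2371600 ≡ 896
sig^4 ≡ 896^2 = 802816 ≡ 1246
sig^8 ≡ 1246^2 = 1552516 ≡ 385
13 = 8 + 4 + 1, so sig^13 ≡ 385·1246·1540 ≡ 2198 (mod 2429)
The recovered value 2198 does not match the digest 231.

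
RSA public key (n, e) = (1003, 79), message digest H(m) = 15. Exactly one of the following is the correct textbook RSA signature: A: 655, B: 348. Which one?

B

Candidate A: 655^2 = 429025 ≡ 744; 655^4 ≡ 744^2 = 553536 ≡ 883; 655^8 ≡ 883^2 = 779689 ≡ 358; 655^16 ≡ 358^2 = 128164 ≡ 783; 655^32 ≡ 783^2 = 613089 ≡ 256; 655^64 ≡ 256^2 = 65536 ≡ 341; 79 = 64 + 8 + 4 + 2 + 1, so 655^79 ≡ 341·358·883·744·655 ≡ 988 (mod 1003)
Candidate B: 348^2 = 121104 ≡ 744; 348^4 ≡ 744^2 = 553536 ≡ 883; 348^8 ≡ 883^2 = 779689 ≡ 358; 348^16 ≡ 358^2 = 128164 ≡ 783; 348^32 ≡ 783^2 = 613089 ≡ 256; 348^64 ≡ 256^2 = 65536 ≡ 341; 79 = 64 + 8 + 4 + 2 + 1, so 348^79 ≡ 341·358·883·744·348 ≡ 15 (mod 1003)
  → matches H(m) = 15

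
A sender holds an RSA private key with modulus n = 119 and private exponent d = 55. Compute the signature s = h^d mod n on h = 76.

83

h^2 ≡ 76^2 = 5776 ≡ 64
h^4 ≡ 64^2 = 4096 ≡ 50
h^8 ≡ 50^2 = 2500 ≡ 1
h^16 ≡ 1^2 = 1
h^32 ≡ 1^2 = 1
55 = 32 + 16 + 4 + 2 + 1, so h^55 ≡ 1·1·50·64·76 ≡ 83 (mod 119)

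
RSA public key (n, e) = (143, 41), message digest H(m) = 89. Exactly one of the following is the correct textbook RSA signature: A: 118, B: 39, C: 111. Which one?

C

Candidate A: Squares mod 143: 118^1≡118, 118^2≡53, 118^4≡92, 118^8≡27, 118^16≡14, 118^32≡53; 41 = 32 + 8 + 1, so 118^41 ≡ 53·27·118 ≡ 118 (mod 143)
Candidate B: Squares mod 143: 39^1≡39, 39^2≡91, 39^4≡130, 39^8≡26, 39^16≡104, 39^32≡91; 41 = 32 + 8 + 1, so 39^41 ≡ 91·26·39 ≡ 39 (mod 143)
Candidate C: Squares mod 143: 111^1≡111, 111^2≡23, 111^4≡100, 111^8≡133, 111^16≡100, 111^32≡133; 41 = 32 + 8 + 1, so 111^41 ≡ 133·133·111 ≡ 89 (mod 143)
  → matches H(m) = 89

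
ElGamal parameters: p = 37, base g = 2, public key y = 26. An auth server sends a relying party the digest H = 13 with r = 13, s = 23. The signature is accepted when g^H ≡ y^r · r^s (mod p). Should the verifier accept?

accept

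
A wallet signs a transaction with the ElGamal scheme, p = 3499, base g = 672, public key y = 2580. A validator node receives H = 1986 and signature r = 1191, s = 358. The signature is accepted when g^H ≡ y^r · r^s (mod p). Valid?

no

Left side g^H mod p:
672^2 = 451584 ≡ 213
672^4 ≡ 213^2 = 45369 ≡ 3381
672^8 ≡ 3381^2 = 11431161 ≡ 3427
672^16 ≡ 3427^2 = 11744329 ≡ 1685
672^32 ≡ 1685^2 = 2839225 ≡ 1536
672^64 ≡ 1536^2 = 2359296 ≡ 970
672^128 ≡ 970^2 = 940900 ≡ 3168
672^256 ≡ 3168^2 = 10036224 ≡ 1092
672^512 ≡ 1092^2 = 1192464 ≡ 2804
672^1024 ≡ 2804^2 = 7862416 ≡ 163
1986 = 1024 + 512 + 256 + 128 + 64 + 2, so 672^1986 ≡ 163·2804·1092·3168·970·213 ≡ 124 (mod 3499)
Right side y^r · r^s mod p:
2580^2 = 6656400 ≡ 1302
2580^4 ≡ 1302^2 = 1695204 ≡ 1688
2580^8 ≡ 1688^2 = 2849344 ≡ 1158
2580^16 ≡ 1158^2 = 1340964 ≡ 847
2580^32 ≡ 847^2 = 717409 ≡ 114
2580^64 ≡ 114^2 = 12996 ≡ 2499
2580^128 ≡ 2499^2 = 6245001 ≡ 2785
2580^256 ≡ 2785^2 = 7756225 ≡ 2441
2580^512 ≡ 2441^2 = 5958481 ≡ 3183
2580^1024 ≡ 3183^2 = 10131489 ≡ 1884
1191 = 1024 + 128 + 32 + 4 + 2 + 1, so 2580^1191 ≡ 1884·2785·114·1688·1302·2580 ≡ 1795 (mod 3499)
1191^2 = 1418481 ≡ 1386
1191^4 ≡ 1386^2 = 1920996 ≡ 45
1191^8 ≡ 45^2 = 2025
1191^16 ≡ 2025^2 = 4100625 ≡ 3296
1191^32 ≡ 3296^2 = 10863616 ≡ 2720
1191^64 ≡ 2720^2 = 7398400 ≡ 1514
1191^128 ≡ 1514^2 = 2292196 ≡ 351
1191^256 ≡ 351^2 = 123201 ≡ 736
358 = 256 + 64 + 32 + 4 + 2, so 1191^358 ≡ 736·1514·2720·45·1386 ≡ 2757 (mod 3499)
1795·2757 = 4948815 ≡ 1229 (mod 3499)
124 ≠ 1229, so verification fails.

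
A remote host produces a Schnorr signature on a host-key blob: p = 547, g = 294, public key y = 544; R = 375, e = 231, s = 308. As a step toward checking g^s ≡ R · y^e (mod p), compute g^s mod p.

375

Squares mod 547: 294^1≡294, 294^2≡10, 294^4≡100, 294^8≡154, 294^16≡195, 294^32≡282, 294^64≡209, 294^128≡468, 294^256≡224
308 = 256 + 32 + 16 + 4, so 294^308 ≡ 224·282·195·100 ≡ 375 (mod 547)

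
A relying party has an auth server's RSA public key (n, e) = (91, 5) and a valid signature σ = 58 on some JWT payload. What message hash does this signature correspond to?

σ^2 ≡ 58^2 = 3364 ≡ 88
σ^4 ≡ 88^2 = 7744 ≡ 9
5 = 4 + 1, so σ^5 ≡ 9·58 ≡ 67 (mod 91)

67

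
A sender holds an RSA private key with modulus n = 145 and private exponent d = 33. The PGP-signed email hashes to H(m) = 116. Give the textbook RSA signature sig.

(H(m))^33 mod 145 = 116

116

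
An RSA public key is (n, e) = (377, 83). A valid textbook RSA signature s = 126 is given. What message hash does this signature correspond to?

3

s^2 ≡ 126^2 = 15876 ≡ 42
s^4 ≡ 42^2 = 1764 ≡ 256
s^8 ≡ 256^2 = 65536 ≡ 315
s^16 ≡ 315^2 = 99225 ≡ 74
s^32 ≡ 74^2 = 5476 ≡ 198
s^64 ≡ 198^2 = 39204 ≡ 373
83 = 64 + 16 + 2 + 1, so s^83 ≡ 373·74·42·126 ≡ 3 (mod 377)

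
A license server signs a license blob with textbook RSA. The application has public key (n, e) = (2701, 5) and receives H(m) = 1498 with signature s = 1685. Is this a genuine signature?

genuine

s^2 ≡ 1685^2 = 2839225 ≡ 474
s^4 ≡ 474^2 = 224676 ≡ 493
5 = 4 + 1, so s^5 ≡ 493·1685 ≡ 1498 (mod 2701)
Since 1498 equals the digest 1498, verification succeeds.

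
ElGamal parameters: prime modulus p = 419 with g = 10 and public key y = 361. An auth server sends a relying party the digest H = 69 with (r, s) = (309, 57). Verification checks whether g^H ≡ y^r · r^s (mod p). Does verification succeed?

passes

Left side g^H mod p:
10^2 = 100
10^4 ≡ 100^2 = 10000 ≡ 363
10^8 ≡ 363^2 = 131769 ≡ 203
10^16 ≡ 203^2 = 41209 ≡ 147
10^32 ≡ 147^2 = 21609 ≡ 240
10^64 ≡ 240^2 = 57600 ≡ 197
69 = 64 + 4 + 1, so 10^69 ≡ 197·363·10 ≡ 296 (mod 419)
Right side y^r · r^s mod p:
361^2 = 130321 ≡ 12
361^4 ≡ 12^2 = 144
361^8 ≡ 144^2 = 20736 ≡ 205
361^16 ≡ 205^2 = 42025 ≡ 125
361^32 ≡ 125^2 = 15625 ≡ 122
361^64 ≡ 122^2 = 14884 ≡ 219
361^128 ≡ 219^2 = 47961 ≡ 195
361^256 ≡ 195^2 = 38025 ≡ 315
309 = 256 + 32 + 16 + 4 + 1, so 361^309 ≡ 315·122·125·144·361 ≡ 134 (mod 419)
309^2 = 95481 ≡ 368
309^4 ≡ 368^2 = 135424 ≡ 87
309^8 ≡ 87^2 = 7569 ≡ 27
309^16 ≡ 27^2 = 729 ≡ 310
309^32 ≡ 310^2 = 96100 ≡ 149
57 = 32 + 16 + 8 + 1, so 309^57 ≡ 149·310·27·309 ≡ 71 (mod 419)
134·71 = 9514 ≡ 296 (mod 419)
296 ≡ 296 (mod 419), so the signature is genuine.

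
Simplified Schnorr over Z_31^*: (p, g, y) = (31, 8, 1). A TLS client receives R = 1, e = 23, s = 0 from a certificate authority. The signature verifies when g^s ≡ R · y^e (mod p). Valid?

g^s mod p:
8^0 mod 31 = 1
R · y^e mod p:
1^2 = 1
1^4 ≡ 1^2 = 1
1^8 ≡ 1^2 = 1
1^16 ≡ 1^2 = 1
23 = 16 + 4 + 2 + 1, so 1^23 ≡ 1·1·1·1 ≡ 1 (mod 31)
1·1 = 1 ≡ 1 (mod 31)
1 ≡ 1 (mod 31); signature holds.

yes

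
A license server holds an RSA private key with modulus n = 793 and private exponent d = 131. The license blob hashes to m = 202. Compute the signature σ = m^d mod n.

405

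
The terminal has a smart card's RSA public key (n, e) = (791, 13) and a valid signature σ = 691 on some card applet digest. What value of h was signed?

740

Squares mod 791: σ^1≡691, σ^2≡508, σ^4≡198, σ^8≡445
13 = 8 + 4 + 1, so σ^13 ≡ 445·198·691 ≡ 740 (mod 791)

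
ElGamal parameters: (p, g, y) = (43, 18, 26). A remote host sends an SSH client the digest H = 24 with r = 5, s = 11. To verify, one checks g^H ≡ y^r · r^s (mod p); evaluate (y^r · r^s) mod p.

16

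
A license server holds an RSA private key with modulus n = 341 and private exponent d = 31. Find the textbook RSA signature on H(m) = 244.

244

Squares mod 341: (H(m))^1≡244, (H(m))^2≡202, (H(m))^4≡225, (H(m))^8≡157, (H(m))^16≡97
31 = 16 + 8 + 4 + 2 + 1, so (H(m))^31 ≡ 97·157·225·202·244 ≡ 244 (mod 341)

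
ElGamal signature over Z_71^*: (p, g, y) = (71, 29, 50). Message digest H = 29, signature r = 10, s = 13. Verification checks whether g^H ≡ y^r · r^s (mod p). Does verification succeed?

Left side g^H mod p:
29^2 = 841 ≡ 60
29^4 ≡ 60^2 = 3600 ≡ 50
29^8 ≡ 50^2 = 2500 ≡ 15
29^16 ≡ 15^2 = 225 ≡ 12
29 = 16 + 8 + 4 + 1, so 29^29 ≡ 12·15·50·29 ≡ 4 (mod 71)
Right side y^r · r^s mod p:
50^2 = 2500 ≡ 15
50^4 ≡ 15^2 = 225 ≡ 12
50^8 ≡ 12^2 = 144 ≡ 2
10 = 8 + 2, so 50^10 ≡ 2·15 ≡ 30 (mod 71)
10^2 = 100 ≡ 29
10^4 ≡ 29^2 = 841 ≡ 60
10^8 ≡ 60^2 = 3600 ≡ 50
13 = 8 + 4 + 1, so 10^13 ≡ 50·60·10 ≡ 38 (mod 71)
30·38 = 1140 ≡ 4 (mod 71)
4 ≡ 4 (mod 71), so the signature is genuine.

passes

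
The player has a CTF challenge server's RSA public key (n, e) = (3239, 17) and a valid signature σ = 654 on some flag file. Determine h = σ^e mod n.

1522

σ^2 ≡ 654^2 = 427716 ≡ 168
σ^4 ≡ 168^2 = 28224 ≡ 2312
σ^8 ≡ 2312^2 = 5345344 ≡ 994
σ^16 ≡ 994^2 = 988036 ≡ 141
17 = 16 + 1, so σ^17 ≡ 141·654 ≡ 1522 (mod 3239)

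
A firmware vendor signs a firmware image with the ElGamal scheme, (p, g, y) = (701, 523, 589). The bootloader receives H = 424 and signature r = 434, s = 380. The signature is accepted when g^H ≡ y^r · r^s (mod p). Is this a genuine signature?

genuine

Left side g^H mod p:
523^2 = 273529 ≡ 139
523^4 ≡ 139^2 = 19321 ≡ 394
523^8 ≡ 394^2 = 155236 ≡ 315
523^16 ≡ 315^2 = 99225 ≡ 384
523^32 ≡ 384^2 = 147456 ≡ 246
523^64 ≡ 246^2 = 60516 ≡ 230
523^128 ≡ 230^2 = 52900 ≡ 325
523^256 ≡ 325^2 = 105625 ≡ 475
424 = 256 + 128 + 32 + 8, so 523^424 ≡ 475·325·246·315 ≡ 16 (mod 701)
Right side y^r · r^s mod p:
589^2 = 346921 ≡ 627
589^4 ≡ 627^2 = 393129 ≡ 569
589^8 ≡ 569^2 = 323761 ≡ 600
589^16 ≡ 600^2 = 360000 ≡ 387
589^32 ≡ 387^2 = 149769 ≡ 456
589^64 ≡ 456^2 = 207936 ≡ 440
589^128 ≡ 440^2 = 193600 ≡ 124
589^256 ≡ 124^2 = 15376 ≡ 655
434 = 256 + 128 + 32 + 16 + 2, so 589^434 ≡ 655·124·456·387·627 ≡ 605 (mod 701)
434^2 = 188356 ≡ 488
434^4 ≡ 488^2 = 238144 ≡ 505
434^8 ≡ 505^2 = 255025 ≡ 562
434^16 ≡ 562^2 = 315844 ≡ 394
434^32 ≡ 394^2 = 155236 ≡ 315
434^64 ≡ 315^2 = 99225 ≡ 384
434^128 ≡ 384^2 = 147456 ≡ 246
434^256 ≡ 246^2 = 60516 ≡ 230
380 = 256 + 64 + 32 + 16 + 8 + 4, so 434^380 ≡ 230·384·315·394·562·505 ≡ 584 (mod 701)
605·584 = 353320 ≡ 16 (mod 701)
16 ≡ 16 (mod 701), so the signature is genuine.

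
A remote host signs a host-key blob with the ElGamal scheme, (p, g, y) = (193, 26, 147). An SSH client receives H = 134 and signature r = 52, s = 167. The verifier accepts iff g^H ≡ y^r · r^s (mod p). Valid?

Left side g^H mod p:
26^2 = 676 ≡ 97
26^4 ≡ 97^2 = 9409 ≡ 145
26^8 ≡ 145^2 = 21025 ≡ 181
26^16 ≡ 181^2 = 32761 ≡ 144
26^32 ≡ 144^2 = 20736 ≡ 85
26^64 ≡ 85^2 = 7225 ≡ 84
26^128 ≡ 84^2 = 7056 ≡ 108
134 = 128 + 4 + 2, so 26^134 ≡ 108·145·97 ≡ 110 (mod 193)
Right side y^r · r^s mod p:
147^2 = 21609 ≡ 186
147^4 ≡ 186^2 = 34596 ≡ 49
147^8 ≡ 49^2 = 2401 ≡ 85
147^16 ≡ 85^2 = 7225 ≡ 84
147^32 ≡ 84^2 = 7056 ≡ 108
52 = 32 + 16 + 4, so 147^52 ≡ 108·84·49 ≡ 49 (mod 193)
52^2 = 2704 ≡ 2
52^4 ≡ 2^2 = 4
52^8 ≡ 4^2 = 16
52^16 ≡ 16^2 = 256 ≡ 63
52^32 ≡ 63^2 = 3969 ≡ 109
52^64 ≡ 109^2 = 11881 ≡ 108
52^128 ≡ 108^2 = 11664 ≡ 84
167 = 128 + 32 + 4 + 2 + 1, so 52^167 ≡ 84·109·4·2·52 ≡ 41 (mod 193)
49·41 = 2009 ≡ 79 (mod 193)
110 ≠ 79, so verification fails.

no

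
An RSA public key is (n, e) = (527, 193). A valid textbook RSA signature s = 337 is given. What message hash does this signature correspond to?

s^2 ≡ 337^2 = 113569 ≡ 264
s^4 ≡ 264^2 = 69696 ≡ 132
s^8 ≡ 132^2 = 17424 ≡ 33
s^16 ≡ 33^2 = 1089 ≡ 35
s^32 ≡ 35^2 = 1225 ≡ 171
s^64 ≡ 171^2 = 29241 ≡ 256
s^128 ≡ 256^2 = 65536 ≡ 188
193 = 128 + 64 + 1, so s^193 ≡ 188·256·337 ≡ 184 (mod 527)

184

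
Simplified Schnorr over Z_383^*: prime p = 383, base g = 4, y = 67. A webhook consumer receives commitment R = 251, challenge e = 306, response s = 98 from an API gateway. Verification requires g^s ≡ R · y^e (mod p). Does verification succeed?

g^s mod p:
Squares mod 383: 4^1≡4, 4^2≡16, 4^4≡256, 4^8≡43, 4^16≡317, 4^32≡143, 4^64≡150
98 = 64 + 32 + 2, so 4^98 ≡ 150·143·16 ≡ 32 (mod 383)
R · y^e mod p:
Squares mod 383: 67^1≡67, 67^2≡276, 67^4≡342, 67^8≡149, 67^16≡370, 67^32≡169, 67^64≡219, 67^128≡86, 67^256≡119
306 = 256 + 32 + 16 + 2, so 67^306 ≡ 119·169·370·276 ≡ 81 (mod 383)
251·81 = 20331 ≡ 32 (mod 383)
32 ≡ 32 (mod 383); signature holds.

passes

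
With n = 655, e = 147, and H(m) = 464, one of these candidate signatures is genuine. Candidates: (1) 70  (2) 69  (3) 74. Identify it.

Candidate 1: 70^147 mod 655 = 340
Candidate 2: 69^147 mod 655 = 464
  → matches H(m) = 464
Candidate 3: 74^147 mod 655 = 589

2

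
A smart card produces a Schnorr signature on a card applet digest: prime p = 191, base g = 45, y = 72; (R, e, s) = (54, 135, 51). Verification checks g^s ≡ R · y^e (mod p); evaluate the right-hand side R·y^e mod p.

8

72^2 = 5184 ≡ 27
72^4 ≡ 27^2 = 729 ≡ 156
72^8 ≡ 156^2 = 24336 ≡ 79
72^16 ≡ 79^2 = 6241 ≡ 129
72^32 ≡ 129^2 = 16641 ≡ 24
72^64 ≡ 24^2 = 576 ≡ 3
72^128 ≡ 3^2 = 9
135 = 128 + 4 + 2 + 1, so 72^135 ≡ 9·156·27·72 ≡ 177 (mod 191)
R · y^e ≡ 54·177 = 9558 ≡ 8 (mod 191)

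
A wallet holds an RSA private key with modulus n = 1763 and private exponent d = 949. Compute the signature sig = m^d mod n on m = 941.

m^2 ≡ 941^2 = 885481 ≡ 455
m^4 ≡ 455^2 = 207025 ≡ 754
m^8 ≡ 754^2 = 568516 ≡ 830
m^16 ≡ 830^2 = 688900 ≡ 1330
m^32 ≡ 1330^2 = 1768900 ≡ 611
m^64 ≡ 611^2 = 373321 ≡ 1328
m^128 ≡ 1328^2 = 1763584 ≡ 584
m^256 ≡ 584^2 = 341056 ≡ 797
m^512 ≡ 797^2 = 635209 ≡ 529
949 = 512 + 256 + 128 + 32 + 16 + 4 + 1, so m^949 ≡ 529·797·584·611·1330·754·941 ≡ 1743 (mod 1763)

1743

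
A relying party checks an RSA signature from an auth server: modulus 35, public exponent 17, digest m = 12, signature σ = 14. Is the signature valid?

invalid

σ^2 ≡ 14^2 = 196 ≡ 21
σ^4 ≡ 21^2 = 441 ≡ 21
σ^8 ≡ 21^2 = 441 ≡ 21
σ^16 ≡ 21^2 = 441 ≡ 21
17 = 16 + 1, so σ^17 ≡ 21·14 ≡ 14 (mod 35)
14 ≠ 12, so verification fails.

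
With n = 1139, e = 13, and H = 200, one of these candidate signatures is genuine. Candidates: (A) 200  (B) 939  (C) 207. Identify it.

Candidate A: Squares mod 1139: 200^1≡200, 200^2≡135, 200^4≡1, 200^8≡1; 13 = 8 + 4 + 1, so 200^13 ≡ 1·1·200 ≡ 200 (mod 1139)
  → matches H = 200
Candidate B: Squares mod 1139: 939^1≡939, 939^2≡135, 939^4≡1, 939^8≡1; 13 = 8 + 4 + 1, so 939^13 ≡ 1·1·939 ≡ 939 (mod 1139)
Candidate C: Squares mod 1139: 207^1≡207, 207^2≡706, 207^4≡693, 207^8≡730; 13 = 8 + 4 + 1, so 207^13 ≡ 730·693·207 ≡ 709 (mod 1139)

A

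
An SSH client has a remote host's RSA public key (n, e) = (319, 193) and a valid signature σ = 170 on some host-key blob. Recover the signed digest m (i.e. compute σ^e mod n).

σ^193 mod 319 = 169

169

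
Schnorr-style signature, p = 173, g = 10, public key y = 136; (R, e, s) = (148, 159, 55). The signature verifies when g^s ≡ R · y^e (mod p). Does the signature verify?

g^s mod p:
10^2 = 100
10^4 ≡ 100^2 = 10000 ≡ 139
10^8 ≡ 139^2 = 19321 ≡ 118
10^16 ≡ 118^2 = 13924 ≡ 84
10^32 ≡ 84^2 = 7056 ≡ 136
55 = 32 + 16 + 4 + 2 + 1, so 10^55 ≡ 136·84·139·100·10 ≡ 140 (mod 173)
R · y^e mod p:
136^2 = 18496 ≡ 158
136^4 ≡ 158^2 = 24964 ≡ 52
136^8 ≡ 52^2 = 2704 ≡ 109
136^16 ≡ 109^2 = 11881 ≡ 117
136^32 ≡ 117^2 = 13689 ≡ 22
136^64 ≡ 22^2 = 484 ≡ 138
136^128 ≡ 138^2 = 19044 ≡ 14
159 = 128 + 16 + 8 + 4 + 2 + 1, so 136^159 ≡ 14·117·109·52·158·136 ≡ 160 (mod 173)
148·160 = 23680 ≡ 152 (mod 173)
140 ≠ 152; the check fails.

does not verify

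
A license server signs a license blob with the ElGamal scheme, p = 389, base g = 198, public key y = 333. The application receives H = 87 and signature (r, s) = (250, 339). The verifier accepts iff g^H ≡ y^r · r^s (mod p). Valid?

Left side g^H mod p:
Squares mod 389: 198^1≡198, 198^2≡304, 198^4≡223, 198^8≡326, 198^16≡79, 198^32≡17, 198^64≡289
87 = 64 + 16 + 4 + 2 + 1, so 198^87 ≡ 289·79·223·304·198 ≡ 215 (mod 389)
Right side y^r · r^s mod p:
Squares mod 389: 333^1≡333, 333^2≡24, 333^4≡187, 333^8≡348, 333^16≡125, 333^32≡65, 333^64≡335, 333^128≡193
250 = 128 + 64 + 32 + 16 + 8 + 2, so 333^250 ≡ 193·335·65·125·348·24 ≡ 141 (mod 389)
Squares mod 389: 250^1≡250, 250^2≡260, 250^4≡303, 250^8≡5, 250^16≡25, 250^32≡236, 250^64≡69, 250^128≡93, 250^256≡91
339 = 256 + 64 + 16 + 2 + 1, so 250^339 ≡ 91·69·25·260·250 ≡ 305 (mod 389)
141·305 = 43005 ≡ 215 (mod 389)
215 ≡ 215 (mod 389), so the signature is genuine.

yes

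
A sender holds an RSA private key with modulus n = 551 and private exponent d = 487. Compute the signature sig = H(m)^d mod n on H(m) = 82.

538

Squares mod 551: (H(m))^1≡82, (H(m))^2≡112, (H(m))^4≡422, (H(m))^8≡111, (H(m))^16≡199, (H(m))^32≡480, (H(m))^64≡82, (H(m))^128≡112, (H(m))^256≡422
487 = 256 + 128 + 64 + 32 + 4 + 2 + 1, so (H(m))^487 ≡ 422·112·82·480·422·112·82 ≡ 538 (mod 551)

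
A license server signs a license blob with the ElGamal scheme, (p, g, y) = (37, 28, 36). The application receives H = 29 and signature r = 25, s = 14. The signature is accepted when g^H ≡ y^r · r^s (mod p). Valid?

yes

Left side g^H mod p:
28^2 = 784 ≡ 7
28^4 ≡ 7^2 = 49 ≡ 12
28^8 ≡ 12^2 = 144 ≡ 33
28^16 ≡ 33^2 = 1089 ≡ 16
29 = 16 + 8 + 4 + 1, so 28^29 ≡ 16·33·12·28 ≡ 30 (mod 37)
Right side y^r · r^s mod p:
36^2 = 1296 ≡ 1
36^4 ≡ 1^2 = 1
36^8 ≡ 1^2 = 1
36^16 ≡ 1^2 = 1
25 = 16 + 8 + 1, so 36^25 ≡ 1·1·36 ≡ 36 (mod 37)
25^2 = 625 ≡ 33
25^4 ≡ 33^2 = 1089 ≡ 16
25^8 ≡ 16^2 = 256 ≡ 34
14 = 8 + 4 + 2, so 25^14 ≡ 34·16·33 ≡ 7 (mod 37)
36·7 = 252 ≡ 30 (mod 37)
30 ≡ 30 (mod 37), so the signature is genuine.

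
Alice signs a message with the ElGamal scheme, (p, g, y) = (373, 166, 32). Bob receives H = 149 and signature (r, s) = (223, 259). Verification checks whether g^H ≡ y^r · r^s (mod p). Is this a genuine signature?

Left side g^H mod p:
Squares mod 373: 166^1≡166, 166^2≡327, 166^4≡251, 166^8≡337, 166^16≡177, 166^32≡370, 166^64≡9, 166^128≡81
149 = 128 + 16 + 4 + 1, so 166^149 ≡ 81·177·251·166 ≡ 347 (mod 373)
Right side y^r · r^s mod p:
Squares mod 373: 32^1≡32, 32^2≡278, 32^4≡73, 32^8≡107, 32^16≡259, 32^32≡314, 32^64≡124, 32^128≡83
223 = 128 + 64 + 16 + 8 + 4 + 2 + 1, so 32^223 ≡ 83·124·259·107·73·278·32 ≡ 187 (mod 373)
Squares mod 373: 223^1≡223, 223^2≡120, 223^4≡226, 223^8≡348, 223^16≡252, 223^32≡94, 223^64≡257, 223^128≡28, 223^256≡38
259 = 256 + 2 + 1, so 223^259 ≡ 38·120·223 ≡ 82 (mod 373)
187·82 = 15334 ≡ 41 (mod 373)
347 ≠ 41, so verification fails.

forged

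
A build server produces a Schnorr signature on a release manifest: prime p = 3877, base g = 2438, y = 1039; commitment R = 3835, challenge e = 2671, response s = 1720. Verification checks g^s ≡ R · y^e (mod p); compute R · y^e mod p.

1039^2 = 1079521 ≡ 1715
1039^4 ≡ 1715^2 = 2941225 ≡ 2459
1039^8 ≡ 2459^2 = 6046681 ≡ 2438
1039^16 ≡ 2438^2 = 5943844 ≡ 403
1039^32 ≡ 403^2 = 162409 ≡ 3452
1039^64 ≡ 3452^2 = 11916304 ≡ 2283
1039^128 ≡ 2283^2 = 5212089 ≡ 1401
1039^256 ≡ 1401^2 = 1962801 ≡ 1039
1039^512 ≡ 1039^2 = 1079521 ≡ 1715
1039^1024 ≡ 1715^2 = 2941225 ≡ 2459
1039^2048 ≡ 2459^2 = 6046681 ≡ 2438
2671 = 2048 + 512 + 64 + 32 + 8 + 4 + 2 + 1, so 1039^2671 ≡ 2438·1715·2283·3452·2438·2459·1715·1039 ≡ 1715 (mod 3877)
R · y^e ≡ 3835·1715 = 6577025 ≡ 1633 (mod 3877)

1633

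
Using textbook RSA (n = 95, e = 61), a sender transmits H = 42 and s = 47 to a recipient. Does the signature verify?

s^2 ≡ 47^2 = 2209 ≡ 24
s^4 ≡ 24^2 = 576 ≡ 6
s^8 ≡ 6^2 = 36
s^16 ≡ 36^2 = 1296 ≡ 61
s^32 ≡ 61^2 = 3721 ≡ 16
61 = 32 + 16 + 8 + 4 + 1, so s^61 ≡ 16·61·36·6·47 ≡ 42 (mod 95)
42 = H, so the signature checks out.

verifies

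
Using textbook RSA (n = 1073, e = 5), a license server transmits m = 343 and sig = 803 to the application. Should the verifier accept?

accept

Squares mod 1073: sig^1≡803, sig^2≡1009, sig^4≡877
5 = 4 + 1, so sig^5 ≡ 877·803 ≡ 343 (mod 1073)
Since 343 equals the digest 343, verification succeeds.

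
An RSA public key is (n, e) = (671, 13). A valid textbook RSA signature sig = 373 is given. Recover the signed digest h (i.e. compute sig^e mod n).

604

sig^2 ≡ 373^2 = 139129 ≡ 232
sig^4 ≡ 232^2 = 53824 ≡ 144
sig^8 ≡ 144^2 = 20736 ≡ 606
13 = 8 + 4 + 1, so sig^13 ≡ 606·144·373 ≡ 604 (mod 671)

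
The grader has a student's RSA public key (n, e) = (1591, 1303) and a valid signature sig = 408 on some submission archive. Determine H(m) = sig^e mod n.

sig^1303 mod 1591 = 408

408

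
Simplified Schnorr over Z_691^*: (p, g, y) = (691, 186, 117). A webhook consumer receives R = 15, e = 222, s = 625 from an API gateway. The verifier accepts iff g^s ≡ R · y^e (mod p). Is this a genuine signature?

genuine

g^s mod p:
Squares mod 691: 186^1≡186, 186^2≡46, 186^4≡43, 186^8≡467, 186^16≡424, 186^32≡116, 186^64≡327, 186^128≡515, 186^256≡572, 186^512≡341
625 = 512 + 64 + 32 + 16 + 1, so 186^625 ≡ 341·327·116·424·186 ≡ 543 (mod 691)
R · y^e mod p:
Squares mod 691: 117^1≡117, 117^2≡560, 117^4≡577, 117^8≡558, 117^16≡414, 117^32≡28, 117^64≡93, 117^128≡357
222 = 128 + 64 + 16 + 8 + 4 + 2, so 117^222 ≡ 357·93·414·558·577·560 ≡ 589 (mod 691)
15·589 = 8835 ≡ 543 (mod 691)
543 ≡ 543 (mod 691); signature holds.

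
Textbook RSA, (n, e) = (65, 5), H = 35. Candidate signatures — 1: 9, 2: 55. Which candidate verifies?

Candidate 1: Squares mod 65: 9^1≡9, 9^2≡16, 9^4≡61; 5 = 4 + 1, so 9^5 ≡ 61·9 ≡ 29 (mod 65)
Candidate 2: Squares mod 65: 55^1≡55, 55^2≡35, 55^4≡55; 5 = 4 + 1, so 55^5 ≡ 55·55 ≡ 35 (mod 65)
  → matches H = 35

2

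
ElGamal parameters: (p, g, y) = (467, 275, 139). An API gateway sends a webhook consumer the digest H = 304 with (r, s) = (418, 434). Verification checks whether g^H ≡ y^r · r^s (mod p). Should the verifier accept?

accept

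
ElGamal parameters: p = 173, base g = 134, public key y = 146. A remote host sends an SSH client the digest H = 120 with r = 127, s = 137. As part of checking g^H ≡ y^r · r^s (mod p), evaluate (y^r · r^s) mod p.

Squares mod 173: 146^1≡146, 146^2≡37, 146^4≡158, 146^8≡52, 146^16≡109, 146^32≡117, 146^64≡22
127 = 64 + 32 + 16 + 8 + 4 + 2 + 1, so 146^127 ≡ 22·117·109·52·158·37·146 ≡ 91 (mod 173)
Squares mod 173: 127^1≡127, 127^2≡40, 127^4≡43, 127^8≡119, 127^16≡148, 127^32≡106, 127^64≡164, 127^128≡81
137 = 128 + 8 + 1, so 127^137 ≡ 81·119·127 ≡ 5 (mod 173)
y^r · r^s ≡ 91·5 = 455 ≡ 109 (mod 173)

109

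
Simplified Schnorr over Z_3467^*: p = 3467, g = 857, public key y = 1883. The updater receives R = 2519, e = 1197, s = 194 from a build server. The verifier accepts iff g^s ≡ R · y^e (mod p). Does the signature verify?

does not verify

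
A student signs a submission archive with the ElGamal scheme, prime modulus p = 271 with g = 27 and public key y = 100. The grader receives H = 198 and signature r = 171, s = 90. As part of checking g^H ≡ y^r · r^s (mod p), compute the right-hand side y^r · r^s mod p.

100

100^2 = 10000 ≡ 244
100^4 ≡ 244^2 = 59536 ≡ 187
100^8 ≡ 187^2 = 34969 ≡ 10
100^16 ≡ 10^2 = 100
100^32 ≡ 100^2 = 10000 ≡ 244
100^64 ≡ 244^2 = 59536 ≡ 187
100^128 ≡ 187^2 = 34969 ≡ 10
171 = 128 + 32 + 8 + 2 + 1, so 100^171 ≡ 10·244·10·244·100 ≡ 100 (mod 271)
171^2 = 29241 ≡ 244
171^4 ≡ 244^2 = 59536 ≡ 187
171^8 ≡ 187^2 = 34969 ≡ 10
171^16 ≡ 10^2 = 100
171^32 ≡ 100^2 = 10000 ≡ 244
171^64 ≡ 244^2 = 59536 ≡ 187
90 = 64 + 16 + 8 + 2, so 171^90 ≡ 187·100·10·244 ≡ 1 (mod 271)
y^r · r^s ≡ 100·1 = 100 ≡ 100 (mod 271)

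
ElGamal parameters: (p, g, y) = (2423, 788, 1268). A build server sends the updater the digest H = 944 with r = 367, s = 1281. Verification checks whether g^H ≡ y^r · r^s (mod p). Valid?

no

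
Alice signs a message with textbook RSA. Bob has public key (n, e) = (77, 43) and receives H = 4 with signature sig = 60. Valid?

sig^2 ≡ 60^2 = 3600 ≡ 58
sig^4 ≡ 58^2 = 3364 ≡ 53
sig^8 ≡ 53^2 = 2809 ≡ 37
sig^16 ≡ 37^2 = 1369 ≡ 60
sig^32 ≡ 60^2 = 3600 ≡ 58
43 = 32 + 8 + 2 + 1, so sig^43 ≡ 58·37·58·60 ≡ 4 (mod 77)
sig^43 mod 77 = 4 matches H.

yes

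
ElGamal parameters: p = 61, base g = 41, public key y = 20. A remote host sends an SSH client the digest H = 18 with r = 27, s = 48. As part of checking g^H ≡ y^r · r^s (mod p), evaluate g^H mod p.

41^2 = 1681 ≡ 34
41^4 ≡ 34^2 = 1156 ≡ 58
41^8 ≡ 58^2 = 3364 ≡ 9
41^16 ≡ 9^2 = 81 ≡ 20
18 = 16 + 2, so 41^18 ≡ 20·34 ≡ 9 (mod 61)

9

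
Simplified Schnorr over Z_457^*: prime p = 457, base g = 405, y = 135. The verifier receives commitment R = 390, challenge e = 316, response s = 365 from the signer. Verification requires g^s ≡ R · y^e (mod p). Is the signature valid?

invalid

g^s mod p:
405^2 = 164025 ≡ 419
405^4 ≡ 419^2 = 175561 ≡ 73
405^8 ≡ 73^2 = 5329 ≡ 302
405^16 ≡ 302^2 = 91204 ≡ 261
405^32 ≡ 261^2 = 68121 ≡ 28
405^64 ≡ 28^2 = 784 ≡ 327
405^128 ≡ 327^2 = 106929 ≡ 448
405^256 ≡ 448^2 = 200704 ≡ 81
365 = 256 + 64 + 32 + 8 + 4 + 1, so 405^365 ≡ 81·327·28·302·73·405 ≡ 334 (mod 457)
R · y^e mod p:
135^2 = 18225 ≡ 402
135^4 ≡ 402^2 = 161604 ≡ 283
135^8 ≡ 283^2 = 80089 ≡ 114
135^16 ≡ 114^2 = 12996 ≡ 200
135^32 ≡ 200^2 = 40000 ≡ 241
135^64 ≡ 241^2 = 58081 ≡ 42
135^128 ≡ 42^2 = 1764 ≡ 393
135^256 ≡ 393^2 = 154449 ≡ 440
316 = 256 + 32 + 16 + 8 + 4, so 135^316 ≡ 440·241·200·114·283 ≡ 272 (mod 457)
390·272 = 106080 ≡ 56 (mod 457)
334 ≠ 56; the check fails.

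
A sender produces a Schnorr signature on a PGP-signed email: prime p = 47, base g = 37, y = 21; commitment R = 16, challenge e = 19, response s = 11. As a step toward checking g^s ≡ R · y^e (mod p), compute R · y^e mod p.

Squares mod 47: 21^1≡21, 21^2≡18, 21^4≡42, 21^8≡25, 21^16≡14
19 = 16 + 2 + 1, so 21^19 ≡ 14·18·21 ≡ 28 (mod 47)
R · y^e ≡ 16·28 = 448 ≡ 25 (mod 47)

25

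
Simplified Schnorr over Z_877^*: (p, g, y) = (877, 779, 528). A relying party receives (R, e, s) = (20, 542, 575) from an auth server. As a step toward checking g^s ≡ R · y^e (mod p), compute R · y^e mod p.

Squares mod 877: 528^1≡528, 528^2≡775, 528^4≡757, 528^8≡368, 528^16≡366, 528^32≡652, 528^64≡636, 528^128≡199, 528^256≡136, 528^512≡79
542 = 512 + 16 + 8 + 4 + 2, so 528^542 ≡ 79·366·368·757·775 ≡ 458 (mod 877)
R · y^e ≡ 20·458 = 9160 ≡ 390 (mod 877)

390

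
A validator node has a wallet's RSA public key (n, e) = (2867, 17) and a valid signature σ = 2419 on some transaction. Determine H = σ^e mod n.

154

σ^2 ≡ 2419^2 = 5851561 ≡ 14
σ^4 ≡ 14^2 = 196
σ^8 ≡ 196^2 = 38416 ≡ 1145
σ^16 ≡ 1145^2 = 1311025 ≡ 806
17 = 16 + 1, so σ^17 ≡ 806·2419 ≡ 154 (mod 2867)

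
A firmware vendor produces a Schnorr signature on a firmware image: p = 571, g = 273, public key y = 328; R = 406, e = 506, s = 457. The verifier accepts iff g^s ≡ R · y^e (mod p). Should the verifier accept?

reject

g^s mod p:
Squares mod 571: 273^1≡273, 273^2≡299, 273^4≡325, 273^8≡561, 273^16≡100, 273^32≡293, 273^64≡199, 273^128≡202, 273^256≡263
457 = 256 + 128 + 64 + 8 + 1, so 273^457 ≡ 263·202·199·561·273 ≡ 554 (mod 571)
R · y^e mod p:
Squares mod 571: 328^1≡328, 328^2≡236, 328^4≡309, 328^8≡124, 328^16≡530, 328^32≡539, 328^64≡453, 328^128≡220, 328^256≡436
506 = 256 + 128 + 64 + 32 + 16 + 8 + 2, so 328^506 ≡ 436·220·453·539·530·124·236 ≡ 150 (mod 571)
406·150 = 60900 ≡ 374 (mod 571)
554 ≠ 374; the check fails.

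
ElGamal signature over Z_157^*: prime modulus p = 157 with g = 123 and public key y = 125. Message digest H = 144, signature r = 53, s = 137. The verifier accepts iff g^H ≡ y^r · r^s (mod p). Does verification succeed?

Left side g^H mod p:
123^2 = 15129 ≡ 57
123^4 ≡ 57^2 = 3249 ≡ 109
123^8 ≡ 109^2 = 11881 ≡ 106
123^16 ≡ 106^2 = 11236 ≡ 89
123^32 ≡ 89^2 = 7921 ≡ 71
123^64 ≡ 71^2 = 5041 ≡ 17
123^128 ≡ 17^2 = 289 ≡ 132
144 = 128 + 16, so 123^144 ≡ 132·89 ≡ 130 (mod 157)
Right side y^r · r^s mod p:
125^2 = 15625 ≡ 82
125^4 ≡ 82^2 = 6724 ≡ 130
125^8 ≡ 130^2 = 16900 ≡ 101
125^16 ≡ 101^2 = 10201 ≡ 153
125^32 ≡ 153^2 = 23409 ≡ 16
53 = 32 + 16 + 4 + 1, so 125^53 ≡ 16·153·130·125 ≡ 125 (mod 157)
53^2 = 2809 ≡ 140
53^4 ≡ 140^2 = 19600 ≡ 132
53^8 ≡ 132^2 = 17424 ≡ 154
53^16 ≡ 154^2 = 23716 ≡ 9
53^32 ≡ 9^2 = 81
53^64 ≡ 81^2 = 6561 ≡ 124
53^128 ≡ 124^2 = 15376 ≡ 147
137 = 128 + 8 + 1, so 53^137 ≡ 147·154·53 ≡ 20 (mod 157)
125·20 = 2500 ≡ 145 (mod 157)
130 ≠ 145, so verification fails.

fails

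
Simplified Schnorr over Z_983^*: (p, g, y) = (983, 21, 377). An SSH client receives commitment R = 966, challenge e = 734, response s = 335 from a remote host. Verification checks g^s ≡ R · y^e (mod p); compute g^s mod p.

21^2 = 441
21^4 ≡ 441^2 = 194481 ≡ 830
21^8 ≡ 830^2 = 688900 ≡ 800
21^16 ≡ 800^2 = 640000 ≡ 67
21^32 ≡ 67^2 = 4489 ≡ 557
21^64 ≡ 557^2 = 310249 ≡ 604
21^128 ≡ 604^2 = 364816 ≡ 123
21^256 ≡ 123^2 = 15129 ≡ 384
335 = 256 + 64 + 8 + 4 + 2 + 1, so 21^335 ≡ 384·604·800·830·441·21 ≡ 349 (mod 983)

349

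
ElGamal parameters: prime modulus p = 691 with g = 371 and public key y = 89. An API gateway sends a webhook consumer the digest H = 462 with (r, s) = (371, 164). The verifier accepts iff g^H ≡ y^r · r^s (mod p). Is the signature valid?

valid

Left side g^H mod p:
Squares mod 691: 371^1≡371, 371^2≡132, 371^4≡149, 371^8≡89, 371^16≡320, 371^32≡132, 371^64≡149, 371^128≡89, 371^256≡320
462 = 256 + 128 + 64 + 8 + 4 + 2, so 371^462 ≡ 320·89·149·89·149·132 ≡ 132 (mod 691)
Right side y^r · r^s mod p:
Squares mod 691: 89^1≡89, 89^2≡320, 89^4≡132, 89^8≡149, 89^16≡89, 89^32≡320, 89^64≡132, 89^128≡149, 89^256≡89
371 = 256 + 64 + 32 + 16 + 2 + 1, so 89^371 ≡ 89·132·320·89·320·89 ≡ 89 (mod 691)
Squares mod 691: 371^1≡371, 371^2≡132, 371^4≡149, 371^8≡89, 371^16≡320, 371^32≡132, 371^64≡149, 371^128≡89
164 = 128 + 32 + 4, so 371^164 ≡ 89·132·149 ≡ 149 (mod 691)
89·149 = 13261 ≡ 132 (mod 691)
132 ≡ 132 (mod 691), so the signature is genuine.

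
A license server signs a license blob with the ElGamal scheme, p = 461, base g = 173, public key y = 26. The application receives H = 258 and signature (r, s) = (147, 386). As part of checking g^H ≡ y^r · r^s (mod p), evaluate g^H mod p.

39

173^258 mod 461 = 39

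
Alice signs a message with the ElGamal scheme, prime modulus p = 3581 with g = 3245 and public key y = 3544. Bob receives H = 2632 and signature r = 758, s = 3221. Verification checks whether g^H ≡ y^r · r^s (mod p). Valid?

no

Left side g^H mod p:
3245^2 = 10530025 ≡ 1885
3245^4 ≡ 1885^2 = 3553225 ≡ 873
3245^8 ≡ 873^2 = 762129 ≡ 2957
3245^16 ≡ 2957^2 = 8743849 ≡ 2628
3245^32 ≡ 2628^2 = 6906384 ≡ 2216
3245^64 ≡ 2216^2 = 4910656 ≡ 1105
3245^128 ≡ 1105^2 = 1221025 ≡ 3485
3245^256 ≡ 3485^2 = 12145225 ≡ 2054
3245^512 ≡ 2054^2 = 4218916 ≡ 498
3245^1024 ≡ 498^2 = 248004 ≡ 915
3245^2048 ≡ 915^2 = 837225 ≡ 2852
2632 = 2048 + 512 + 64 + 8, so 3245^2632 ≡ 2852·498·1105·2957 ≡ 3441 (mod 3581)
Right side y^r · r^s mod p:
3544^2 = 12559936 ≡ 1369
3544^4 ≡ 1369^2 = 1874161 ≡ 1298
3544^8 ≡ 1298^2 = 1684804 ≡ 1734
3544^16 ≡ 1734^2 = 3006756 ≡ 2297
3544^32 ≡ 2297^2 = 5276209 ≡ 1396
3544^64 ≡ 1396^2 = 1948816 ≡ 752
3544^128 ≡ 752^2 = 565504 ≡ 3287
3544^256 ≡ 3287^2 = 10804369 ≡ 492
3544^512 ≡ 492^2 = 242064 ≡ 2137
758 = 512 + 128 + 64 + 32 + 16 + 4 + 2, so 3544^758 ≡ 2137·3287·752·1396·2297·1298·1369 ≡ 997 (mod 3581)
758^2 = 574564 ≡ 1604
758^4 ≡ 1604^2 = 2572816 ≡ 1658
758^8 ≡ 1658^2 = 2748964 ≡ 2337
758^16 ≡ 2337^2 = 5461569 ≡ 544
758^32 ≡ 544^2 = 295936 ≡ 2294
758^64 ≡ 2294^2 = 5262436 ≡ 1947
758^128 ≡ 1947^2 = 3790809 ≡ 2111
758^256 ≡ 2111^2 = 4456321 ≡ 1557
758^512 ≡ 1557^2 = 2424249 ≡ 3493
758^1024 ≡ 3493^2 = 12201049 ≡ 582
758^2048 ≡ 582^2 = 338724 ≡ 2110
3221 = 2048 + 1024 + 128 + 16 + 4 + 1, so 758^3221 ≡ 2110·582·2111·544·1658·758 ≡ 3524 (mod 3581)
997·3524 = 3513428 ≡ 467 (mod 3581)
3441 ≠ 467, so verification fails.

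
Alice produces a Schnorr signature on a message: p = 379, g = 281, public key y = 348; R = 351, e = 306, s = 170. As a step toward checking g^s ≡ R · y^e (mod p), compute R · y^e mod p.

348^2 = 121104 ≡ 203
348^4 ≡ 203^2 = 41209 ≡ 277
348^8 ≡ 277^2 = 76729 ≡ 171
348^16 ≡ 171^2 = 29241 ≡ 58
348^32 ≡ 58^2 = 3364 ≡ 332
348^64 ≡ 332^2 = 110224 ≡ 314
348^128 ≡ 314^2 = 98596 ≡ 56
348^256 ≡ 56^2 = 3136 ≡ 104
306 = 256 + 32 + 16 + 2, so 348^306 ≡ 104·332·58·203 ≡ 217 (mod 379)
R · y^e ≡ 351·217 = 76167 ≡ 367 (mod 379)

367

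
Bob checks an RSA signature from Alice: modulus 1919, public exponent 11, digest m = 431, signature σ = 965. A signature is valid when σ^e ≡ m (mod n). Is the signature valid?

invalid

Squares mod 1919: σ^1≡965, σ^2≡510, σ^4≡1035, σ^8≡423
11 = 8 + 2 + 1, so σ^11 ≡ 423·510·965 ≡ 573 (mod 1919)
The recovered value 573 does not match the digest 431.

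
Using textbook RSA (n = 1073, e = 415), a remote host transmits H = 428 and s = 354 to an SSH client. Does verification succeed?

Squares mod 1073: s^1≡354, s^2≡848, s^4≡194, s^8≡81, s^16≡123, s^32≡107, s^64≡719, s^128≡848, s^256≡194
415 = 256 + 128 + 16 + 8 + 4 + 2 + 1, so s^415 ≡ 194·848·123·81·194·848·354 ≡ 428 (mod 1073)
428 = H, so the signature checks out.

passes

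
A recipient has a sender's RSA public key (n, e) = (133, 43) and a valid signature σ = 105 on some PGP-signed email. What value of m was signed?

91

σ^43 mod 133 = 91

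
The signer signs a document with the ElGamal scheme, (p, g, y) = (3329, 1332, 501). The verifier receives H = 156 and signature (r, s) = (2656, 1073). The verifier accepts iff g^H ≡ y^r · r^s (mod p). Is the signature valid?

invalid

Left side g^H mod p:
1332^2 = 1774224 ≡ 3196
1332^4 ≡ 3196^2 = 10214416 ≡ 1044
1332^8 ≡ 1044^2 = 1089936 ≡ 1353
1332^16 ≡ 1353^2 = 1830609 ≡ 2988
1332^32 ≡ 2988^2 = 8928144 ≡ 3095
1332^64 ≡ 3095^2 = 9579025 ≡ 1492
1332^128 ≡ 1492^2 = 2226064 ≡ 2292
156 = 128 + 16 + 8 + 4, so 1332^156 ≡ 2292·2988·1353·1044 ≡ 749 (mod 3329)
Right side y^r · r^s mod p:
501^2 = 251001 ≡ 1326
501^4 ≡ 1326^2 = 1758276 ≡ 564
501^8 ≡ 564^2 = 318096 ≡ 1841
501^16 ≡ 1841^2 = 3389281 ≡ 359
501^32 ≡ 359^2 = 128881 ≡ 2379
501^64 ≡ 2379^2 = 5659641 ≡ 341
501^128 ≡ 341^2 = 116281 ≡ 3095
501^256 ≡ 3095^2 = 9579025 ≡ 1492
501^512 ≡ 1492^2 = 2226064 ≡ 2292
501^1024 ≡ 2292^2 = 5253264 ≡ 102
501^2048 ≡ 102^2 = 10404 ≡ 417
2656 = 2048 + 512 + 64 + 32, so 501^2656 ≡ 417·2292·341·2379 ≡ 2586 (mod 3329)
2656^2 = 7054336 ≡ 185
2656^4 ≡ 185^2 = 34225 ≡ 935
2656^8 ≡ 935^2 = 874225 ≡ 2027
2656^16 ≡ 2027^2 = 4108729 ≡ 743
2656^32 ≡ 743^2 = 552049 ≡ 2764
2656^64 ≡ 2764^2 = 7639696 ≡ 2970
2656^128 ≡ 2970^2 = 8820900 ≡ 2379
2656^256 ≡ 2379^2 = 5659641 ≡ 341
2656^512 ≡ 341^2 = 116281 ≡ 3095
2656^1024 ≡ 3095^2 = 9579025 ≡ 1492
1073 = 1024 + 32 + 16 + 1, so 2656^1073 ≡ 1492·2764·743·2656 ≡ 2590 (mod 3329)
2586·2590 = 6697740 ≡ 3121 (mod 3329)
749 ≠ 3121, so verification fails.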